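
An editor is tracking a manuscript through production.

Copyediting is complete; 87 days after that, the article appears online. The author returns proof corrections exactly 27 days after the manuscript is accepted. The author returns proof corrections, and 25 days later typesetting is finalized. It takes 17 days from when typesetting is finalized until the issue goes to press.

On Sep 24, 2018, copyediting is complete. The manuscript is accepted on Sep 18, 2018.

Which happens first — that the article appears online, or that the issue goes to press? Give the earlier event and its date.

The issue goes to press — Nov 26, 2018

Copyediting is complete: Sep 24, 2018.
The article appears online: Sep 24, 2018 + 87 days = Dec 20, 2018.
The manuscript is accepted: Sep 18, 2018.
The author returns proof corrections: Sep 18, 2018 + 27 days = Oct 15, 2018.
Typesetting is finalized: Oct 15, 2018 + 25 days = Nov 9, 2018.
The issue goes to press: Nov 9, 2018 + 17 days = Nov 26, 2018.
Comparing: the article appears online on Dec 20, 2018 vs the issue goes to press on Nov 26, 2018. Earlier: the issue goes to press.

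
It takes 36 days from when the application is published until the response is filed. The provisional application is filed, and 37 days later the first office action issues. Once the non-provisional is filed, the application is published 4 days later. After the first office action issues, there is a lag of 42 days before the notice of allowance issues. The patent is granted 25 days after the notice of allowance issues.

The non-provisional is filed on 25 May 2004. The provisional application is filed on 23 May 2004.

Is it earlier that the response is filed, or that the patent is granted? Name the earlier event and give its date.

The response is filed — 4 July 2004

The non-provisional is filed: May 25, 2004.
The application is published: May 25, 2004 + 4 days = May 29, 2004.
The response is filed: May 29, 2004 + 36 days = Jul 4, 2004.
The provisional application is filed: May 23, 2004.
The first office action issues: May 23, 2004 + 37 days = Jun 29, 2004.
The notice of allowance issues: Jun 29, 2004 + 42 days = Aug 10, 2004.
The patent is granted: Aug 10, 2004 + 25 days = Sep 4, 2004.
Comparing: the response is filed on Jul 4, 2004 vs the patent is granted on Sep 4, 2004. Earlier: the response is filed.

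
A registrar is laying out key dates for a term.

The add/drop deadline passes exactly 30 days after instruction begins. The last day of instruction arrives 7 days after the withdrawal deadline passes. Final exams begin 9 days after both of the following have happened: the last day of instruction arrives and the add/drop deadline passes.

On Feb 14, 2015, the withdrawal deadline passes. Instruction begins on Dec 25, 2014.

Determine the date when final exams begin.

The withdrawal deadline passes: Feb 14, 2015.
The last day of instruction arrives: Feb 14, 2015 + 7 days = Feb 21, 2015.
Instruction begins: Dec 25, 2014.
The add/drop deadline passes: Dec 25, 2014 + 30 days = Jan 24, 2015.
Both prerequisites met — the last day of instruction arrives (Feb 21, 2015), the add/drop deadline passes (Jan 24, 2015); the later is Feb 21, 2015.
Final exams begin: Feb 21, 2015 + 9 days = Mar 2, 2015.

Mar 2, 2015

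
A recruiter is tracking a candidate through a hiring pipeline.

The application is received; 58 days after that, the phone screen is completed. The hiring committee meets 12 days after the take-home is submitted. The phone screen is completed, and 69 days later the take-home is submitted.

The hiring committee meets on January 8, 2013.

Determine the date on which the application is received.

August 22, 2012

The hiring committee meets: Jan 8, 2013.
The take-home is submitted: Jan 8, 2013 − 12 days = Dec 27, 2012.
The phone screen is completed: Dec 27, 2012 − 69 days = Oct 19, 2012.
The application is received: Oct 19, 2012 − 58 days = Aug 22, 2012.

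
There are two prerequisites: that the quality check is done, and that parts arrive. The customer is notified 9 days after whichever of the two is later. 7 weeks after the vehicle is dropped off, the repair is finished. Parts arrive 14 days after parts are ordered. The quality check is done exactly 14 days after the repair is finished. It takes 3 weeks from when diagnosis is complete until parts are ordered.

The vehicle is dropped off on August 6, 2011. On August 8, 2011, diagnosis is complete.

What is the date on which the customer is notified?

The vehicle is dropped off: Aug 6, 2011.
The repair is finished: Aug 6, 2011 + 7 weeks = Sep 24, 2011.
The quality check is done: Sep 24, 2011 + 14 days = Oct 8, 2011.
Diagnosis is complete: Aug 8, 2011.
Parts are ordered: Aug 8, 2011 + 3 weeks = Aug 29, 2011.
Parts arrive: Aug 29, 2011 + 14 days = Sep 12, 2011.
Both prerequisites met — the quality check is done (Oct 8, 2011), parts arrive (Sep 12, 2011); the later is Oct 8, 2011.
The customer is notified: Oct 8, 2011 + 9 days = Oct 17, 2011.

October 17, 2011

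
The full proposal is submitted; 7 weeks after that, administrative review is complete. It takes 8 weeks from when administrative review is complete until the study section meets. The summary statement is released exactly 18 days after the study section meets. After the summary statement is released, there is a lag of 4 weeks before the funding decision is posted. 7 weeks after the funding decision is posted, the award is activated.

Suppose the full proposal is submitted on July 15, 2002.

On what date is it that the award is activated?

January 31, 2003

The full proposal is submitted: Jul 15, 2002.
Administrative review is complete: Jul 15, 2002 + 7 weeks = Sep 2, 2002.
The study section meets: Sep 2, 2002 + 8 weeks = Oct 28, 2002.
The summary statement is released: Oct 28, 2002 + 18 days = Nov 15, 2002.
The funding decision is posted: Nov 15, 2002 + 4 weeks = Dec 13, 2002.
The award is activated: Dec 13, 2002 + 7 weeks = Jan 31, 2003.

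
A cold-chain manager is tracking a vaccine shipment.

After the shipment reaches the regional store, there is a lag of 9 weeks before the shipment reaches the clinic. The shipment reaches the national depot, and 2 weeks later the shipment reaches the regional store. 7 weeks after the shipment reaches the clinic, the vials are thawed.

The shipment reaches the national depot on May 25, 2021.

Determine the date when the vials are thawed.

Sep 28, 2021

The shipment reaches the national depot: May 25, 2021.
The shipment reaches the regional store: May 25, 2021 + 2 weeks = Jun 8, 2021.
The shipment reaches the clinic: Jun 8, 2021 + 9 weeks = Aug 10, 2021.
The vials are thawed: Aug 10, 2021 + 7 weeks = Sep 28, 2021.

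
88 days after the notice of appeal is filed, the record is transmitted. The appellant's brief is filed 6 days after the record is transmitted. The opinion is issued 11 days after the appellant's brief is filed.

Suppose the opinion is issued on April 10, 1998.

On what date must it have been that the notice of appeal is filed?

December 26, 1997

The opinion is issued: Apr 10, 1998.
The appellant's brief is filed: Apr 10, 1998 − 11 days = Mar 30, 1998.
The record is transmitted: Mar 30, 1998 − 6 days = Mar 24, 1998.
The notice of appeal is filed: Mar 24, 1998 − 88 days = Dec 26, 1997.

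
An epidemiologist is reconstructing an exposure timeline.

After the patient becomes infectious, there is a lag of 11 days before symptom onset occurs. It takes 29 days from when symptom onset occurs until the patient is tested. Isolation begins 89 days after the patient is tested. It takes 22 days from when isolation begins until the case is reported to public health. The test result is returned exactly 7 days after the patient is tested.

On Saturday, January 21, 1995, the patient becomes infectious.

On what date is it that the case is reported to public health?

Wednesday, June 21, 1995

The patient becomes infectious: Jan 21, 1995.
Symptom onset occurs: Jan 21, 1995 + 11 days = Feb 1, 1995.
The patient is tested: Feb 1, 1995 + 29 days = Mar 2, 1995.
Isolation begins: Mar 2, 1995 + 89 days = May 30, 1995.
The case is reported to public health: May 30, 1995 + 22 days = Jun 21, 1995.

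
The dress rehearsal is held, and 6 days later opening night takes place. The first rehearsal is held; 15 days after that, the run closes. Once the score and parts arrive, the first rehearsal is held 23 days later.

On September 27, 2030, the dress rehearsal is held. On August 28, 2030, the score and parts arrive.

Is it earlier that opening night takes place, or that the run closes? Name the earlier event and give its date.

Opening night takes place — October 3, 2030

The dress rehearsal is held: Sep 27, 2030.
Opening night takes place: Sep 27, 2030 + 6 days = Oct 3, 2030.
The score and parts arrive: Aug 28, 2030.
The first rehearsal is held: Aug 28, 2030 + 23 days = Sep 20, 2030.
The run closes: Sep 20, 2030 + 15 days = Oct 5, 2030.
Comparing: opening night takes place on Oct 3, 2030 vs the run closes on Oct 5, 2030. Earlier: opening night takes place.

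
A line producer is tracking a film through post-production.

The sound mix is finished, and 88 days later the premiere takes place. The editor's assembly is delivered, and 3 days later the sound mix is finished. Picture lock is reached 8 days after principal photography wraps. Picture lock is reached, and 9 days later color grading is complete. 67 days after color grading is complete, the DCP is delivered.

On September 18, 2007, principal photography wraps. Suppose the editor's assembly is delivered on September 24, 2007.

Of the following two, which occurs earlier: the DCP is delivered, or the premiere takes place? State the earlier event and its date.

The DCP is delivered — December 11, 2007

Principal photography wraps: Sep 18, 2007.
Picture lock is reached: Sep 18, 2007 + 8 days = Sep 26, 2007.
Color grading is complete: Sep 26, 2007 + 9 days = Oct 5, 2007.
The DCP is delivered: Oct 5, 2007 + 67 days = Dec 11, 2007.
The editor's assembly is delivered: Sep 24, 2007.
The sound mix is finished: Sep 24, 2007 + 3 days = Sep 27, 2007.
The premiere takes place: Sep 27, 2007 + 88 days = Dec 24, 2007.
Comparing: the DCP is delivered on Dec 11, 2007 vs the premiere takes place on Dec 24, 2007. Earlier: the DCP is delivered.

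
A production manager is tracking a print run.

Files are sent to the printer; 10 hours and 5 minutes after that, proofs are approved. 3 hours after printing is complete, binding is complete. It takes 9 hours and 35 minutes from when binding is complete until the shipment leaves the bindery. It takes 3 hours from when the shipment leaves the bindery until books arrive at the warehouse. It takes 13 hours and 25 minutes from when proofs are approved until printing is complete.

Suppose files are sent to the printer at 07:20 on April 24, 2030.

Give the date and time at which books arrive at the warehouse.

22:25 on April 25, 2030

Files are sent to the printer: 07:20 Apr 24, 2030.
Proofs are approved: 07:20 Apr 24, 2030 + 10h05m = 17:25 Apr 24, 2030.
Printing is complete: 17:25 Apr 24, 2030 + 13h25m = 06:50 Apr 25, 2030.
Binding is complete: 06:50 Apr 25, 2030 + 3h = 09:50 Apr 25, 2030.
The shipment leaves the bindery: 09:50 Apr 25, 2030 + 9h35m = 19:25 Apr 25, 2030.
Books arrive at the warehouse: 19:25 Apr 25, 2030 + 3h = 22:25 Apr 25, 2030.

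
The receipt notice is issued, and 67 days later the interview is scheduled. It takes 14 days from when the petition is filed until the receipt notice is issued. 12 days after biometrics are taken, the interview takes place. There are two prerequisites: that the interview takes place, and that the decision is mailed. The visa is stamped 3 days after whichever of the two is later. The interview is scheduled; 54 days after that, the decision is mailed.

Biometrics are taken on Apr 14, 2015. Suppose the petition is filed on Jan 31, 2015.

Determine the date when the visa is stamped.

Jun 18, 2015

Biometrics are taken: Apr 14, 2015.
The interview takes place: Apr 14, 2015 + 12 days = Apr 26, 2015.
The petition is filed: Jan 31, 2015.
The receipt notice is issued: Jan 31, 2015 + 14 days = Feb 14, 2015.
The interview is scheduled: Feb 14, 2015 + 67 days = Apr 22, 2015.
The decision is mailed: Apr 22, 2015 + 54 days = Jun 15, 2015.
Both prerequisites met — the interview takes place (Apr 26, 2015), the decision is mailed (Jun 15, 2015); the later is Jun 15, 2015.
The visa is stamped: Jun 15, 2015 + 3 days = Jun 18, 2015.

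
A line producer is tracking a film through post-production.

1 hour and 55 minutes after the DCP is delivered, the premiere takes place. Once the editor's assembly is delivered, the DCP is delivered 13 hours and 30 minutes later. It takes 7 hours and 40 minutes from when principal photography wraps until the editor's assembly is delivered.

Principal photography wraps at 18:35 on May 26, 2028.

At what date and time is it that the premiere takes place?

Principal photography wraps: 18:35 May 26, 2028.
The editor's assembly is delivered: 18:35 May 26, 2028 + 7h40m = 02:15 May 27, 2028.
The DCP is delivered: 02:15 May 27, 2028 + 13h30m = 15:45 May 27, 2028.
The premiere takes place: 15:45 May 27, 2028 + 1h55m = 17:40 May 27, 2028.

17:40 on May 27, 2028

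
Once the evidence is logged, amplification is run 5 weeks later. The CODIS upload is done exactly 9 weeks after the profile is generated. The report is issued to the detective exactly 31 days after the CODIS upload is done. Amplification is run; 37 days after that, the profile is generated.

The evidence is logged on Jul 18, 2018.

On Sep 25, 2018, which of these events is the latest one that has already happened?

Amplification is run

The evidence is logged: Jul 18, 2018.
Amplification is run: Jul 18, 2018 + 5 weeks = Aug 22, 2018.
The profile is generated: Aug 22, 2018 + 37 days = Sep 28, 2018.
The CODIS upload is done: Sep 28, 2018 + 9 weeks = Nov 30, 2018.
The report is issued to the detective: Nov 30, 2018 + 31 days = Dec 31, 2018.
Sep 25, 2018 falls between when amplification is run (Aug 22, 2018) and when the profile is generated (Sep 28, 2018).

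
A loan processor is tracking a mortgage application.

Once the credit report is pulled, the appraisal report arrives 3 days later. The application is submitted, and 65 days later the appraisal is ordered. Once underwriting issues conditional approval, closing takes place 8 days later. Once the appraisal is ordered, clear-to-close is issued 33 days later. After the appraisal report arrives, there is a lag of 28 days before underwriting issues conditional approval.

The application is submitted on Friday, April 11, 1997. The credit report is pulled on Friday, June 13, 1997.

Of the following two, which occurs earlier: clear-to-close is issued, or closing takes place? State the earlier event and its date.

Clear-to-close is issued — Friday, July 18, 1997

The application is submitted: Apr 11, 1997.
The appraisal is ordered: Apr 11, 1997 + 65 days = Jun 15, 1997.
Clear-to-close is issued: Jun 15, 1997 + 33 days = Jul 18, 1997.
The credit report is pulled: Jun 13, 1997.
The appraisal report arrives: Jun 13, 1997 + 3 days = Jun 16, 1997.
Underwriting issues conditional approval: Jun 16, 1997 + 28 days = Jul 14, 1997.
Closing takes place: Jul 14, 1997 + 8 days = Jul 22, 1997.
Comparing: clear-to-close is issued on Jul 18, 1997 vs closing takes place on Jul 22, 1997. Earlier: clear-to-close is issued.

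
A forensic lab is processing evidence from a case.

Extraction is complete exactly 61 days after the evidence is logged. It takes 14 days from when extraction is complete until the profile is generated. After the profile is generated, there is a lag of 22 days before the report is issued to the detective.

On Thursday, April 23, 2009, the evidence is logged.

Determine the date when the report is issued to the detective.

The evidence is logged: Apr 23, 2009.
Extraction is complete: Apr 23, 2009 + 61 days = Jun 23, 2009.
The profile is generated: Jun 23, 2009 + 14 days = Jul 7, 2009.
The report is issued to the detective: Jul 7, 2009 + 22 days = Jul 29, 2009.

Wednesday, July 29, 2009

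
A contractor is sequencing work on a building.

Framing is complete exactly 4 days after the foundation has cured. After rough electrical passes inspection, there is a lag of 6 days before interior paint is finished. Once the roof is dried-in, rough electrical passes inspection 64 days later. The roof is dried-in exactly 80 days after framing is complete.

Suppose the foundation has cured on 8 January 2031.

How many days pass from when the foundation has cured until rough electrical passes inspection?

Causal path: the foundation has cured → framing is complete → the roof is dried-in → rough electrical passes inspection.
Total delay along the path: 4 + 80 + 64 = 148 days.

148 days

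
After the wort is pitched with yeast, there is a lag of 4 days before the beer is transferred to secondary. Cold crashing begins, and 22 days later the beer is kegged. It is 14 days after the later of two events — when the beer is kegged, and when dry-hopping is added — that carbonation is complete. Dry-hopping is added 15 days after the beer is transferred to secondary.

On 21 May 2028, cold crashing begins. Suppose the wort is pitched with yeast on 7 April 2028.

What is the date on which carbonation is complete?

26 June 2028

Cold crashing begins: May 21, 2028.
The beer is kegged: May 21, 2028 + 22 days = Jun 12, 2028.
The wort is pitched with yeast: Apr 7, 2028.
The beer is transferred to secondary: Apr 7, 2028 + 4 days = Apr 11, 2028.
Dry-hopping is added: Apr 11, 2028 + 15 days = Apr 26, 2028.
Both prerequisites met — the beer is kegged (Jun 12, 2028), dry-hopping is added (Apr 26, 2028); the later is Jun 12, 2028.
Carbonation is complete: Jun 12, 2028 + 14 days = Jun 26, 2028.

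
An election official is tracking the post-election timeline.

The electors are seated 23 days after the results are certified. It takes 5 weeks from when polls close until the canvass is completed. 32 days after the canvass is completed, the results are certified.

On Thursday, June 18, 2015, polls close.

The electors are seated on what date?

Polls close: Jun 18, 2015.
The canvass is completed: Jun 18, 2015 + 5 weeks = Jul 23, 2015.
The results are certified: Jul 23, 2015 + 32 days = Aug 24, 2015.
The electors are seated: Aug 24, 2015 + 23 days = Sep 16, 2015.

Wednesday, September 16, 2015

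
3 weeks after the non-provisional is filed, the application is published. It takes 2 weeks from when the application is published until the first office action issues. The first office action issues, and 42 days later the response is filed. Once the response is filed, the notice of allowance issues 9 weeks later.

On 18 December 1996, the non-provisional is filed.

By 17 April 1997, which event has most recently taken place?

The non-provisional is filed: Dec 18, 1996.
The application is published: Dec 18, 1996 + 3 weeks = Jan 8, 1997.
The first office action issues: Jan 8, 1997 + 2 weeks = Jan 22, 1997.
The response is filed: Jan 22, 1997 + 42 days = Mar 5, 1997.
The notice of allowance issues: Mar 5, 1997 + 9 weeks = May 7, 1997.
Apr 17, 1997 falls between when the response is filed (Mar 5, 1997) and when the notice of allowance issues (May 7, 1997).

The response is filed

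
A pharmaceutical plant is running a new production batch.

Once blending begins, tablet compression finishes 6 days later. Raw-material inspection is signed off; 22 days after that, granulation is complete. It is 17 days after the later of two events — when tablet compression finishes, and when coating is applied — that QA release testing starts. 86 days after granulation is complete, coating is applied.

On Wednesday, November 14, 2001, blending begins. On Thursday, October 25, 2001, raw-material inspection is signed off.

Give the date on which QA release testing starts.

Blending begins: Nov 14, 2001.
Tablet compression finishes: Nov 14, 2001 + 6 days = Nov 20, 2001.
Raw-material inspection is signed off: Oct 25, 2001.
Granulation is complete: Oct 25, 2001 + 22 days = Nov 16, 2001.
Coating is applied: Nov 16, 2001 + 86 days = Feb 10, 2002.
Both prerequisites met — tablet compression finishes (Nov 20, 2001), coating is applied (Feb 10, 2002); the later is Feb 10, 2002.
QA release testing starts: Feb 10, 2002 + 17 days = Feb 27, 2002.

Wednesday, February 27, 2002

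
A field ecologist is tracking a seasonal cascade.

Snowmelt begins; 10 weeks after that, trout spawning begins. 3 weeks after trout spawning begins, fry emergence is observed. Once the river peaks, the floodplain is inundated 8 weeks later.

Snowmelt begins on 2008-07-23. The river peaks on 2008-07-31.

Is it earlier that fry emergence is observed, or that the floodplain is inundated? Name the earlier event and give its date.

The floodplain is inundated — 2008-09-25

Snowmelt begins: Jul 23, 2008.
Trout spawning begins: Jul 23, 2008 + 10 weeks = Oct 1, 2008.
Fry emergence is observed: Oct 1, 2008 + 3 weeks = Oct 22, 2008.
The river peaks: Jul 31, 2008.
The floodplain is inundated: Jul 31, 2008 + 8 weeks = Sep 25, 2008.
Comparing: fry emergence is observed on Oct 22, 2008 vs the floodplain is inundated on Sep 25, 2008. Earlier: the floodplain is inundated.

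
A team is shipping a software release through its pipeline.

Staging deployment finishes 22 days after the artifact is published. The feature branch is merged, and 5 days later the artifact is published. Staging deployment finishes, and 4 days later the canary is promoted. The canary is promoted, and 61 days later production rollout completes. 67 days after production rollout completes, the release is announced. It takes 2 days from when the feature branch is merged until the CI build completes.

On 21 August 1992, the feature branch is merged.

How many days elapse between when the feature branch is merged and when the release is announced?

159 days

Causal path: the feature branch is merged → the artifact is published → staging deployment finishes → the canary is promoted → production rollout completes → the release is announced.
Total delay along the path: 5 + 22 + 4 + 61 + 67 = 159 days.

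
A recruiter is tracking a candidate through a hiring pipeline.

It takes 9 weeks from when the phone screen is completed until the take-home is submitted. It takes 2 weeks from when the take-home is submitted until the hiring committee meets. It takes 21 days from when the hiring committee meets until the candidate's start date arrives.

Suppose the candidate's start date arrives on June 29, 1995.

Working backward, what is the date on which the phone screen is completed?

March 23, 1995

The candidate's start date arrives: Jun 29, 1995.
The hiring committee meets: Jun 29, 1995 − 21 days = Jun 8, 1995.
The take-home is submitted: Jun 8, 1995 − 2 weeks = May 25, 1995.
The phone screen is completed: May 25, 1995 − 9 weeks = Mar 23, 1995.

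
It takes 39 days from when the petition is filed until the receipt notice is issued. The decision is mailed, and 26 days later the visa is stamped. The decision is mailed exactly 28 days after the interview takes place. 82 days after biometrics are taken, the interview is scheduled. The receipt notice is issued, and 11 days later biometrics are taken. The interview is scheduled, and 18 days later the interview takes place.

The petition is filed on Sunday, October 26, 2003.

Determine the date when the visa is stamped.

The petition is filed: Oct 26, 2003.
The receipt notice is issued: Oct 26, 2003 + 39 days = Dec 4, 2003.
Biometrics are taken: Dec 4, 2003 + 11 days = Dec 15, 2003.
The interview is scheduled: Dec 15, 2003 + 82 days = Mar 6, 2004.
The interview takes place: Mar 6, 2004 + 18 days = Mar 24, 2004.
The decision is mailed: Mar 24, 2004 + 28 days = Apr 21, 2004.
The visa is stamped: Apr 21, 2004 + 26 days = May 17, 2004.

Monday, May 17, 2004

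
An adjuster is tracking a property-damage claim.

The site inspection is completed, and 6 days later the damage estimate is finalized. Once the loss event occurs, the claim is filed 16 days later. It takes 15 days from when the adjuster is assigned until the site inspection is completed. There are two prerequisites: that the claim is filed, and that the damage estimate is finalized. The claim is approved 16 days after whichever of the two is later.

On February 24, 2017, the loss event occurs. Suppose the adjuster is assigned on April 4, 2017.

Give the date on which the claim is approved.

The loss event occurs: Feb 24, 2017.
The claim is filed: Feb 24, 2017 + 16 days = Mar 12, 2017.
The adjuster is assigned: Apr 4, 2017.
The site inspection is completed: Apr 4, 2017 + 15 days = Apr 19, 2017.
The damage estimate is finalized: Apr 19, 2017 + 6 days = Apr 25, 2017.
Both prerequisites met — the claim is filed (Mar 12, 2017), the damage estimate is finalized (Apr 25, 2017); the later is Apr 25, 2017.
The claim is approved: Apr 25, 2017 + 16 days = May 11, 2017.

May 11, 2017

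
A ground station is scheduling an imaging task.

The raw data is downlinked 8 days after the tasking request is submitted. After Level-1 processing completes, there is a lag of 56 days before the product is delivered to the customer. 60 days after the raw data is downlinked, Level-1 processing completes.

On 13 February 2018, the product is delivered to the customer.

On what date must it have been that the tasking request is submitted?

The product is delivered to the customer: Feb 13, 2018.
Level-1 processing completes: Feb 13, 2018 − 56 days = Dec 19, 2017.
The raw data is downlinked: Dec 19, 2017 − 60 days = Oct 20, 2017.
The tasking request is submitted: Oct 20, 2017 − 8 days = Oct 12, 2017.

12 October 2017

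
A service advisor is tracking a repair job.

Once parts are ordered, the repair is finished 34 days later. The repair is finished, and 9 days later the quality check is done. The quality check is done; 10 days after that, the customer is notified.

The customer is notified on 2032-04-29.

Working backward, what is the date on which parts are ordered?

The customer is notified: Apr 29, 2032.
The quality check is done: Apr 29, 2032 − 10 days = Apr 19, 2032.
The repair is finished: Apr 19, 2032 − 9 days = Apr 10, 2032.
Parts are ordered: Apr 10, 2032 − 34 days = Mar 7, 2032.

2032-03-07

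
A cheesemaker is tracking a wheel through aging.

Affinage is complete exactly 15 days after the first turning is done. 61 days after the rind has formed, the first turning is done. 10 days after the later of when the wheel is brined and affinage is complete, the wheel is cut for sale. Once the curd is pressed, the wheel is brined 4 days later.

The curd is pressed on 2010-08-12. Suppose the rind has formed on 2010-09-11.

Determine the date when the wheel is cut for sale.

2010-12-06

The curd is pressed: Aug 12, 2010.
The wheel is brined: Aug 12, 2010 + 4 days = Aug 16, 2010.
The rind has formed: Sep 11, 2010.
The first turning is done: Sep 11, 2010 + 61 days = Nov 11, 2010.
Affinage is complete: Nov 11, 2010 + 15 days = Nov 26, 2010.
Both prerequisites met — the wheel is brined (Aug 16, 2010), affinage is complete (Nov 26, 2010); the later is Nov 26, 2010.
The wheel is cut for sale: Nov 26, 2010 + 10 days = Dec 6, 2010.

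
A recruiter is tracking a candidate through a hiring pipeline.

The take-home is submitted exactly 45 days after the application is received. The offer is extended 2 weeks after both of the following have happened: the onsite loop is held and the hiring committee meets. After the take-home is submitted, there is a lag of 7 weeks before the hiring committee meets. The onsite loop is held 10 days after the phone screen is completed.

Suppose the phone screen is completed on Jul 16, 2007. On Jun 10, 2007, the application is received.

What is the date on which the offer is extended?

The phone screen is completed: Jul 16, 2007.
The onsite loop is held: Jul 16, 2007 + 10 days = Jul 26, 2007.
The application is received: Jun 10, 2007.
The take-home is submitted: Jun 10, 2007 + 45 days = Jul 25, 2007.
The hiring committee meets: Jul 25, 2007 + 7 weeks = Sep 12, 2007.
Both prerequisites met — the onsite loop is held (Jul 26, 2007), the hiring committee meets (Sep 12, 2007); the later is Sep 12, 2007.
The offer is extended: Sep 12, 2007 + 2 weeks = Sep 26, 2007.

Sep 26, 2007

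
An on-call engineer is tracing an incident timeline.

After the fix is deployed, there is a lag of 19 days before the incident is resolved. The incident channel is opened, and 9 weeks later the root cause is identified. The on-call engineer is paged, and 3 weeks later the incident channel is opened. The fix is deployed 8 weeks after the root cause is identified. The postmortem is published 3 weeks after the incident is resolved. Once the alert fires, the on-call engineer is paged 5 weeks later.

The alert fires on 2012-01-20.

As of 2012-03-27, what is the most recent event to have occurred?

The alert fires: Jan 20, 2012.
The on-call engineer is paged: Jan 20, 2012 + 5 weeks = Feb 24, 2012.
The incident channel is opened: Feb 24, 2012 + 3 weeks = Mar 16, 2012.
The root cause is identified: Mar 16, 2012 + 9 weeks = May 18, 2012.
The fix is deployed: May 18, 2012 + 8 weeks = Jul 13, 2012.
The incident is resolved: Jul 13, 2012 + 19 days = Aug 1, 2012.
The postmortem is published: Aug 1, 2012 + 3 weeks = Aug 22, 2012.
Mar 27, 2012 falls between when the incident channel is opened (Mar 16, 2012) and when the root cause is identified (May 18, 2012).

The incident channel is opened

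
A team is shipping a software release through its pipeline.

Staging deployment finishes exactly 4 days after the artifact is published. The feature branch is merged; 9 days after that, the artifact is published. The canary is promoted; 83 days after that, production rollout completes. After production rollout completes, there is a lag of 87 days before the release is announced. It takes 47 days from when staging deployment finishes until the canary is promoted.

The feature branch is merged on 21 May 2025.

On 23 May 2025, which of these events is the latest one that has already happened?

The feature branch is merged

The feature branch is merged: May 21, 2025.
The artifact is published: May 21, 2025 + 9 days = May 30, 2025.
Staging deployment finishes: May 30, 2025 + 4 days = Jun 3, 2025.
The canary is promoted: Jun 3, 2025 + 47 days = Jul 20, 2025.
Production rollout completes: Jul 20, 2025 + 83 days = Oct 11, 2025.
The release is announced: Oct 11, 2025 + 87 days = Jan 6, 2026.
May 23, 2025 falls between when the feature branch is merged (May 21, 2025) and when the artifact is published (May 30, 2025).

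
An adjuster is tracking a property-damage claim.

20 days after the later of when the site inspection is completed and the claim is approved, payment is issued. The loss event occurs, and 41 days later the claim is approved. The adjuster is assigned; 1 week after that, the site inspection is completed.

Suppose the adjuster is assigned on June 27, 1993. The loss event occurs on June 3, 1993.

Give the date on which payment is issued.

August 3, 1993

The adjuster is assigned: Jun 27, 1993.
The site inspection is completed: Jun 27, 1993 + 1 week = Jul 4, 1993.
The loss event occurs: Jun 3, 1993.
The claim is approved: Jun 3, 1993 + 41 days = Jul 14, 1993.
Both prerequisites met — the site inspection is completed (Jul 4, 1993), the claim is approved (Jul 14, 1993); the later is Jul 14, 1993.
Payment is issued: Jul 14, 1993 + 20 days = Aug 3, 1993.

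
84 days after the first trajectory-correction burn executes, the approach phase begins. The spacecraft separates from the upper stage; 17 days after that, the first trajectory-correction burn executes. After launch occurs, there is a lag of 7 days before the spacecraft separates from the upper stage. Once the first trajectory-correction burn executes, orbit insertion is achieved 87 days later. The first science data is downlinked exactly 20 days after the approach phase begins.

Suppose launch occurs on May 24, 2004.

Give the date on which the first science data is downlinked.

September 29, 2004

Launch occurs: May 24, 2004.
The spacecraft separates from the upper stage: May 24, 2004 + 7 days = May 31, 2004.
The first trajectory-correction burn executes: May 31, 2004 + 17 days = Jun 17, 2004.
The approach phase begins: Jun 17, 2004 + 84 days = Sep 9, 2004.
The first science data is downlinked: Sep 9, 2004 + 20 days = Sep 29, 2004.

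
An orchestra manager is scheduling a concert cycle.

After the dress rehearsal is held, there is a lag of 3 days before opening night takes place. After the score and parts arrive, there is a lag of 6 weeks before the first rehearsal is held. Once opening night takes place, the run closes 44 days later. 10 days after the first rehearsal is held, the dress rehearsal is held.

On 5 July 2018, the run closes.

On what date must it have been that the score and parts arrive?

28 March 2018

The run closes: Jul 5, 2018.
Opening night takes place: Jul 5, 2018 − 44 days = May 22, 2018.
The dress rehearsal is held: May 22, 2018 − 3 days = May 19, 2018.
The first rehearsal is held: May 19, 2018 − 10 days = May 9, 2018.
The score and parts arrive: May 9, 2018 − 6 weeks = Mar 28, 2018.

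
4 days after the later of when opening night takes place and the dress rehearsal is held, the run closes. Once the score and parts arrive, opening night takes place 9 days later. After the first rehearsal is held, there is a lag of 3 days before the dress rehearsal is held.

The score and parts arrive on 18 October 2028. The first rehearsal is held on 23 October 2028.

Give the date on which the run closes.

31 October 2028

The score and parts arrive: Oct 18, 2028.
Opening night takes place: Oct 18, 2028 + 9 days = Oct 27, 2028.
The first rehearsal is held: Oct 23, 2028.
The dress rehearsal is held: Oct 23, 2028 + 3 days = Oct 26, 2028.
Both prerequisites met — opening night takes place (Oct 27, 2028), the dress rehearsal is held (Oct 26, 2028); the later is Oct 27, 2028.
The run closes: Oct 27, 2028 + 4 days = Oct 31, 2028.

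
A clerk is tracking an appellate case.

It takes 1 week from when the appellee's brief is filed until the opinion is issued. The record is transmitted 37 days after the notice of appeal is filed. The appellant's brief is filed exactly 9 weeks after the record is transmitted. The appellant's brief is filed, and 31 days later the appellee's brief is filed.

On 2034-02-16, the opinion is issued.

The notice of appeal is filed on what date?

The opinion is issued: Feb 16, 2034.
The appellee's brief is filed: Feb 16, 2034 − 1 week = Feb 9, 2034.
The appellant's brief is filed: Feb 9, 2034 − 31 days = Jan 9, 2034.
The record is transmitted: Jan 9, 2034 − 9 weeks = Nov 7, 2033.
The notice of appeal is filed: Nov 7, 2033 − 37 days = Oct 1, 2033.

2033-10-01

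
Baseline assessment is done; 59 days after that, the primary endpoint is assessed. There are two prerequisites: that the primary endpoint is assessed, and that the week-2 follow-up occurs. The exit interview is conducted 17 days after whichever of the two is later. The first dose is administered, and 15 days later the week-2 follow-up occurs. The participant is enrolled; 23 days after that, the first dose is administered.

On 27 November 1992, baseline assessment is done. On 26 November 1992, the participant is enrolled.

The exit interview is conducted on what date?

Baseline assessment is done: Nov 27, 1992.
The primary endpoint is assessed: Nov 27, 1992 + 59 days = Jan 25, 1993.
The participant is enrolled: Nov 26, 1992.
The first dose is administered: Nov 26, 1992 + 23 days = Dec 19, 1992.
The week-2 follow-up occurs: Dec 19, 1992 + 15 days = Jan 3, 1993.
Both prerequisites met — the primary endpoint is assessed (Jan 25, 1993), the week-2 follow-up occurs (Jan 3, 1993); the later is Jan 25, 1993.
The exit interview is conducted: Jan 25, 1993 + 17 days = Feb 11, 1993.

11 February 1993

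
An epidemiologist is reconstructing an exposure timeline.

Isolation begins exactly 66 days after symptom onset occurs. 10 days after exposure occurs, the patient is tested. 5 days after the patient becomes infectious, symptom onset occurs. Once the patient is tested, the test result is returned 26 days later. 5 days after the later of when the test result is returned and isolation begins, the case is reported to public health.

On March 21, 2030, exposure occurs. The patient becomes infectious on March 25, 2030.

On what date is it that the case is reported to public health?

Exposure occurs: Mar 21, 2030.
The patient is tested: Mar 21, 2030 + 10 days = Mar 31, 2030.
The test result is returned: Mar 31, 2030 + 26 days = Apr 26, 2030.
The patient becomes infectious: Mar 25, 2030.
Symptom onset occurs: Mar 25, 2030 + 5 days = Mar 30, 2030.
Isolation begins: Mar 30, 2030 + 66 days = Jun 4, 2030.
Both prerequisites met — the test result is returned (Apr 26, 2030), isolation begins (Jun 4, 2030); the later is Jun 4, 2030.
The case is reported to public health: Jun 4, 2030 + 5 days = Jun 9, 2030.

June 9, 2030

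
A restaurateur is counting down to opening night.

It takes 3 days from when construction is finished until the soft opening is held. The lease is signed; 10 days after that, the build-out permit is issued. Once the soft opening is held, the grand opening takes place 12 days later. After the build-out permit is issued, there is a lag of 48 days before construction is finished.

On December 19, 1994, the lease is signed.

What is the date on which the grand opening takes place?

March 2, 1995

The lease is signed: Dec 19, 1994.
The build-out permit is issued: Dec 19, 1994 + 10 days = Dec 29, 1994.
Construction is finished: Dec 29, 1994 + 48 days = Feb 15, 1995.
The soft opening is held: Feb 15, 1995 + 3 days = Feb 18, 1995.
The grand opening takes place: Feb 18, 1995 + 12 days = Mar 2, 1995.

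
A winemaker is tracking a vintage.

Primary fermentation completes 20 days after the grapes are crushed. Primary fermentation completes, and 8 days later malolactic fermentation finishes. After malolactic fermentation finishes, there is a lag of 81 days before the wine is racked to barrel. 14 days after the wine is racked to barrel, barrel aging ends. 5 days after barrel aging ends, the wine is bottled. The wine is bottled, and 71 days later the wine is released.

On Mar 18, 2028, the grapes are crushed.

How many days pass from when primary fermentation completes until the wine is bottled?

Causal path: primary fermentation completes → malolactic fermentation finishes → the wine is racked to barrel → barrel aging ends → the wine is bottled.
Total delay along the path: 8 + 81 + 14 + 5 = 108 days.

108 days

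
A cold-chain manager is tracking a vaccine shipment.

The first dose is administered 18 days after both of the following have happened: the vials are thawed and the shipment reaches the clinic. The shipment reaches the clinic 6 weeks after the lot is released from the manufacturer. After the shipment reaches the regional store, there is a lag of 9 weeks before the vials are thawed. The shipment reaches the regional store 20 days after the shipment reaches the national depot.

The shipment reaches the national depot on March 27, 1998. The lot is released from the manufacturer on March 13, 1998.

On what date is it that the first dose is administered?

The shipment reaches the national depot: Mar 27, 1998.
The shipment reaches the regional store: Mar 27, 1998 + 20 days = Apr 16, 1998.
The vials are thawed: Apr 16, 1998 + 9 weeks = Jun 18, 1998.
The lot is released from the manufacturer: Mar 13, 1998.
The shipment reaches the clinic: Mar 13, 1998 + 6 weeks = Apr 24, 1998.
Both prerequisites met — the vials are thawed (Jun 18, 1998), the shipment reaches the clinic (Apr 24, 1998); the later is Jun 18, 1998.
The first dose is administered: Jun 18, 1998 + 18 days = Jul 6, 1998.

July 6, 1998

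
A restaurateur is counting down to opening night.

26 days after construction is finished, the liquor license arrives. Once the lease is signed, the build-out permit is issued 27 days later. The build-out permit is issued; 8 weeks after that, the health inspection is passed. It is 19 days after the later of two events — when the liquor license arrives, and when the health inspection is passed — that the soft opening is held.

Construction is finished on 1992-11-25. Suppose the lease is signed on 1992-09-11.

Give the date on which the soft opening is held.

Construction is finished: Nov 25, 1992.
The liquor license arrives: Nov 25, 1992 + 26 days = Dec 21, 1992.
The lease is signed: Sep 11, 1992.
The build-out permit is issued: Sep 11, 1992 + 27 days = Oct 8, 1992.
The health inspection is passed: Oct 8, 1992 + 8 weeks = Dec 3, 1992.
Both prerequisites met — the liquor license arrives (Dec 21, 1992), the health inspection is passed (Dec 3, 1992); the later is Dec 21, 1992.
The soft opening is held: Dec 21, 1992 + 19 days = Jan 9, 1993.

1993-01-09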